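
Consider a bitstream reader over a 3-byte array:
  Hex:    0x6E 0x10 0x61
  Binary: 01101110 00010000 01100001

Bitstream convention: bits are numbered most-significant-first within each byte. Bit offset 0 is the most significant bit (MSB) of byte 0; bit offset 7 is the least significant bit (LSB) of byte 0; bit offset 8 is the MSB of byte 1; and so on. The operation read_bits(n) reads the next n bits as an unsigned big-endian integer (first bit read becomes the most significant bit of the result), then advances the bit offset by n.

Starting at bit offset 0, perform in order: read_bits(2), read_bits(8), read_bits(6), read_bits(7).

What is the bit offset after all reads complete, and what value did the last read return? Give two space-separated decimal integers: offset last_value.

Read 1: bits[0:2] width=2 -> value=1 (bin 01); offset now 2 = byte 0 bit 2; 22 bits remain
Read 2: bits[2:10] width=8 -> value=184 (bin 10111000); offset now 10 = byte 1 bit 2; 14 bits remain
Read 3: bits[10:16] width=6 -> value=16 (bin 010000); offset now 16 = byte 2 bit 0; 8 bits remain
Read 4: bits[16:23] width=7 -> value=48 (bin 0110000); offset now 23 = byte 2 bit 7; 1 bits remain

Answer: 23 48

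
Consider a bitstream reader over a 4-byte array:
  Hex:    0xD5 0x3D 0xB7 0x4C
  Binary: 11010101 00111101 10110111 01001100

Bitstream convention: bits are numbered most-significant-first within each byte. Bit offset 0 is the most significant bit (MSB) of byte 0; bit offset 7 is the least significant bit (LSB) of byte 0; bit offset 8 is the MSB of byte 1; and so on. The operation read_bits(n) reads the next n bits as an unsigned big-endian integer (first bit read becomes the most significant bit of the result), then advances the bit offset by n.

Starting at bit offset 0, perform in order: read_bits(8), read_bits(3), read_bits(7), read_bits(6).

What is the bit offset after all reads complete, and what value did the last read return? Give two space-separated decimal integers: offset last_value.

Read 1: bits[0:8] width=8 -> value=213 (bin 11010101); offset now 8 = byte 1 bit 0; 24 bits remain
Read 2: bits[8:11] width=3 -> value=1 (bin 001); offset now 11 = byte 1 bit 3; 21 bits remain
Read 3: bits[11:18] width=7 -> value=118 (bin 1110110); offset now 18 = byte 2 bit 2; 14 bits remain
Read 4: bits[18:24] width=6 -> value=55 (bin 110111); offset now 24 = byte 3 bit 0; 8 bits remain

Answer: 24 55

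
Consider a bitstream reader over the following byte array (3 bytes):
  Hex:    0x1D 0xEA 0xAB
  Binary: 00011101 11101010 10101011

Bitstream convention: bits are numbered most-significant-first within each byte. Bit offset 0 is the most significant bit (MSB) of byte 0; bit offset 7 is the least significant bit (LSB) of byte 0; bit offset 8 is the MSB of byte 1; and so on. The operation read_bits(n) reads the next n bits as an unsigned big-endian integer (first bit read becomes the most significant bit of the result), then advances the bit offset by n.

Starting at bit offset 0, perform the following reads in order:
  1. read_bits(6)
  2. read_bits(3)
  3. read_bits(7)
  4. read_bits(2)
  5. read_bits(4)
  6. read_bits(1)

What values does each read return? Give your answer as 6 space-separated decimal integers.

Read 1: bits[0:6] width=6 -> value=7 (bin 000111); offset now 6 = byte 0 bit 6; 18 bits remain
Read 2: bits[6:9] width=3 -> value=3 (bin 011); offset now 9 = byte 1 bit 1; 15 bits remain
Read 3: bits[9:16] width=7 -> value=106 (bin 1101010); offset now 16 = byte 2 bit 0; 8 bits remain
Read 4: bits[16:18] width=2 -> value=2 (bin 10); offset now 18 = byte 2 bit 2; 6 bits remain
Read 5: bits[18:22] width=4 -> value=10 (bin 1010); offset now 22 = byte 2 bit 6; 2 bits remain
Read 6: bits[22:23] width=1 -> value=1 (bin 1); offset now 23 = byte 2 bit 7; 1 bits remain

Answer: 7 3 106 2 10 1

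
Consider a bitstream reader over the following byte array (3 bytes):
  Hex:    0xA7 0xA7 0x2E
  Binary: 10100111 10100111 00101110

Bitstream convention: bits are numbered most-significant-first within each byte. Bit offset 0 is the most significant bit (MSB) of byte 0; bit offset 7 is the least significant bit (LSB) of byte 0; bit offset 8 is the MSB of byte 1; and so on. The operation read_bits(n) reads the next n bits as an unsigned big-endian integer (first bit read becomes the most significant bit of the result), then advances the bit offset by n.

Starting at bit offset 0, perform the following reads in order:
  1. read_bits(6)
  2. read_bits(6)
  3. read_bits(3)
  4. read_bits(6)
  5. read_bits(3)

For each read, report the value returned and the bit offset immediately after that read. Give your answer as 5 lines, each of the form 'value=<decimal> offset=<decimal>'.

Read 1: bits[0:6] width=6 -> value=41 (bin 101001); offset now 6 = byte 0 bit 6; 18 bits remain
Read 2: bits[6:12] width=6 -> value=58 (bin 111010); offset now 12 = byte 1 bit 4; 12 bits remain
Read 3: bits[12:15] width=3 -> value=3 (bin 011); offset now 15 = byte 1 bit 7; 9 bits remain
Read 4: bits[15:21] width=6 -> value=37 (bin 100101); offset now 21 = byte 2 bit 5; 3 bits remain
Read 5: bits[21:24] width=3 -> value=6 (bin 110); offset now 24 = byte 3 bit 0; 0 bits remain

Answer: value=41 offset=6
value=58 offset=12
value=3 offset=15
value=37 offset=21
value=6 offset=24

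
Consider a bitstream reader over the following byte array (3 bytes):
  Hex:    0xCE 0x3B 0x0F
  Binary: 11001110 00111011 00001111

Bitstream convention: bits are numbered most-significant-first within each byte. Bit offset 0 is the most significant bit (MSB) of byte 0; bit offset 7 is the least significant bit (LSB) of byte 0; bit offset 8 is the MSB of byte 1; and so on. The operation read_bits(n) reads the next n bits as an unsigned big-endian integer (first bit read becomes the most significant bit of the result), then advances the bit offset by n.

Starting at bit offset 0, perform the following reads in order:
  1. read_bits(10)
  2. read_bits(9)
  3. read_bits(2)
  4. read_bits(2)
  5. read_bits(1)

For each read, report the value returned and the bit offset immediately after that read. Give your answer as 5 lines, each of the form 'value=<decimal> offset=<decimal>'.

Read 1: bits[0:10] width=10 -> value=824 (bin 1100111000); offset now 10 = byte 1 bit 2; 14 bits remain
Read 2: bits[10:19] width=9 -> value=472 (bin 111011000); offset now 19 = byte 2 bit 3; 5 bits remain
Read 3: bits[19:21] width=2 -> value=1 (bin 01); offset now 21 = byte 2 bit 5; 3 bits remain
Read 4: bits[21:23] width=2 -> value=3 (bin 11); offset now 23 = byte 2 bit 7; 1 bits remain
Read 5: bits[23:24] width=1 -> value=1 (bin 1); offset now 24 = byte 3 bit 0; 0 bits remain

Answer: value=824 offset=10
value=472 offset=19
value=1 offset=21
value=3 offset=23
value=1 offset=24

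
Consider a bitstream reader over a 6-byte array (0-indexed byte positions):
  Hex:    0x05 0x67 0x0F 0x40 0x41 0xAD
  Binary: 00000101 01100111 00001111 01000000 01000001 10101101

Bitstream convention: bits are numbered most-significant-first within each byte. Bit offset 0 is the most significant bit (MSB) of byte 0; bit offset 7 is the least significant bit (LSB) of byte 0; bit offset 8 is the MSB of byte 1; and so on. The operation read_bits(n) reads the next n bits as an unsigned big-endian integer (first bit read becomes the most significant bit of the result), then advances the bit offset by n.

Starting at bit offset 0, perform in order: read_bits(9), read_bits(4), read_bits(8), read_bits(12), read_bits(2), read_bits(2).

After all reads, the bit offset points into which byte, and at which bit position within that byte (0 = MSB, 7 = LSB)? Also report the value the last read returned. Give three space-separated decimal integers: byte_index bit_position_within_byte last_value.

Answer: 4 5 0

Derivation:
Read 1: bits[0:9] width=9 -> value=10 (bin 000001010); offset now 9 = byte 1 bit 1; 39 bits remain
Read 2: bits[9:13] width=4 -> value=12 (bin 1100); offset now 13 = byte 1 bit 5; 35 bits remain
Read 3: bits[13:21] width=8 -> value=225 (bin 11100001); offset now 21 = byte 2 bit 5; 27 bits remain
Read 4: bits[21:33] width=12 -> value=3712 (bin 111010000000); offset now 33 = byte 4 bit 1; 15 bits remain
Read 5: bits[33:35] width=2 -> value=2 (bin 10); offset now 35 = byte 4 bit 3; 13 bits remain
Read 6: bits[35:37] width=2 -> value=0 (bin 00); offset now 37 = byte 4 bit 5; 11 bits remain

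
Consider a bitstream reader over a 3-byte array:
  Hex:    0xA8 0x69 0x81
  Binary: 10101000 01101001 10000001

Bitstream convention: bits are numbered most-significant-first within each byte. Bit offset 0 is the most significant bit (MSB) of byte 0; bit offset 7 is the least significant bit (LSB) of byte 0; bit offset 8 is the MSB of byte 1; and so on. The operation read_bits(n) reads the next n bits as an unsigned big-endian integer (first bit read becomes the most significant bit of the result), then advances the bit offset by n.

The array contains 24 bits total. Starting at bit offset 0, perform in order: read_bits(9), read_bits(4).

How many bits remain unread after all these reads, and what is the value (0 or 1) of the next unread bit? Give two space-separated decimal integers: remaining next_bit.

Read 1: bits[0:9] width=9 -> value=336 (bin 101010000); offset now 9 = byte 1 bit 1; 15 bits remain
Read 2: bits[9:13] width=4 -> value=13 (bin 1101); offset now 13 = byte 1 bit 5; 11 bits remain

Answer: 11 0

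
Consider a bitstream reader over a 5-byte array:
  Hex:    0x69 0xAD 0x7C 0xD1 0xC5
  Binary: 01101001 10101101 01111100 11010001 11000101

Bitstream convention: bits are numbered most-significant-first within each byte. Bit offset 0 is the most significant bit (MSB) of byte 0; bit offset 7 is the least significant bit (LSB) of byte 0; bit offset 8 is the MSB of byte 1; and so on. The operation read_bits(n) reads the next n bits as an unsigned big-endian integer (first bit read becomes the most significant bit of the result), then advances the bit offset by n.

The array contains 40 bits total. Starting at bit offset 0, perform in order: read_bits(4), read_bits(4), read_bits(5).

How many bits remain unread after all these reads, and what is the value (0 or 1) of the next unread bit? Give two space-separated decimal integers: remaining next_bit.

Read 1: bits[0:4] width=4 -> value=6 (bin 0110); offset now 4 = byte 0 bit 4; 36 bits remain
Read 2: bits[4:8] width=4 -> value=9 (bin 1001); offset now 8 = byte 1 bit 0; 32 bits remain
Read 3: bits[8:13] width=5 -> value=21 (bin 10101); offset now 13 = byte 1 bit 5; 27 bits remain

Answer: 27 1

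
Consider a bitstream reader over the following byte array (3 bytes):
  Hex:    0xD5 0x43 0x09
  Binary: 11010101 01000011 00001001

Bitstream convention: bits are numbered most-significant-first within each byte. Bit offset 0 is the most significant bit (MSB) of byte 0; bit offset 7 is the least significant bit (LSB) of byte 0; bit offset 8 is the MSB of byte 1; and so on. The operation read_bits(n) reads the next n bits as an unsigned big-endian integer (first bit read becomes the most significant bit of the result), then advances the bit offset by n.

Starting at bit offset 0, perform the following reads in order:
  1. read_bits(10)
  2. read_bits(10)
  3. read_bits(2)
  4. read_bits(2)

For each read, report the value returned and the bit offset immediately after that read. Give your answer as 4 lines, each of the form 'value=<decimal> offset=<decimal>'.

Read 1: bits[0:10] width=10 -> value=853 (bin 1101010101); offset now 10 = byte 1 bit 2; 14 bits remain
Read 2: bits[10:20] width=10 -> value=48 (bin 0000110000); offset now 20 = byte 2 bit 4; 4 bits remain
Read 3: bits[20:22] width=2 -> value=2 (bin 10); offset now 22 = byte 2 bit 6; 2 bits remain
Read 4: bits[22:24] width=2 -> value=1 (bin 01); offset now 24 = byte 3 bit 0; 0 bits remain

Answer: value=853 offset=10
value=48 offset=20
value=2 offset=22
value=1 offset=24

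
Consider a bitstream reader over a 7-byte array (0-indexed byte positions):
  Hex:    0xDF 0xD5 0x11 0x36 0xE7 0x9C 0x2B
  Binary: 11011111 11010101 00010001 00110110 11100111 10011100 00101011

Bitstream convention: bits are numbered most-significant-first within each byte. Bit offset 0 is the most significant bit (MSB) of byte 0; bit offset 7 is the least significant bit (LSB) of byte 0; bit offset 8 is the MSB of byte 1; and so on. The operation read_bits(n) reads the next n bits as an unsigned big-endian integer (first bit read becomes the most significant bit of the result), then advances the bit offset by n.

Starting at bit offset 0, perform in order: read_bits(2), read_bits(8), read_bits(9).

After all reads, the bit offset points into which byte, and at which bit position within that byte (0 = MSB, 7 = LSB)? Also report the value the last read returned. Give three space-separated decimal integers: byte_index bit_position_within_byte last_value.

Answer: 2 3 168

Derivation:
Read 1: bits[0:2] width=2 -> value=3 (bin 11); offset now 2 = byte 0 bit 2; 54 bits remain
Read 2: bits[2:10] width=8 -> value=127 (bin 01111111); offset now 10 = byte 1 bit 2; 46 bits remain
Read 3: bits[10:19] width=9 -> value=168 (bin 010101000); offset now 19 = byte 2 bit 3; 37 bits remain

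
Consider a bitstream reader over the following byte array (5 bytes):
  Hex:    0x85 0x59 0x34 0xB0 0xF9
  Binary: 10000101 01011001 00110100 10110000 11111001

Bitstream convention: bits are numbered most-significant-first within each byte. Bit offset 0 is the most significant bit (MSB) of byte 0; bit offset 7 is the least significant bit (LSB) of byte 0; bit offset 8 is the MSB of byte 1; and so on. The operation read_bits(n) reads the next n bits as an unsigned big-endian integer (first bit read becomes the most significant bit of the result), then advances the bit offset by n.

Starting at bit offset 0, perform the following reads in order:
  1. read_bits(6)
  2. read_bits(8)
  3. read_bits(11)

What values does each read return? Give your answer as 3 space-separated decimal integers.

Read 1: bits[0:6] width=6 -> value=33 (bin 100001); offset now 6 = byte 0 bit 6; 34 bits remain
Read 2: bits[6:14] width=8 -> value=86 (bin 01010110); offset now 14 = byte 1 bit 6; 26 bits remain
Read 3: bits[14:25] width=11 -> value=617 (bin 01001101001); offset now 25 = byte 3 bit 1; 15 bits remain

Answer: 33 86 617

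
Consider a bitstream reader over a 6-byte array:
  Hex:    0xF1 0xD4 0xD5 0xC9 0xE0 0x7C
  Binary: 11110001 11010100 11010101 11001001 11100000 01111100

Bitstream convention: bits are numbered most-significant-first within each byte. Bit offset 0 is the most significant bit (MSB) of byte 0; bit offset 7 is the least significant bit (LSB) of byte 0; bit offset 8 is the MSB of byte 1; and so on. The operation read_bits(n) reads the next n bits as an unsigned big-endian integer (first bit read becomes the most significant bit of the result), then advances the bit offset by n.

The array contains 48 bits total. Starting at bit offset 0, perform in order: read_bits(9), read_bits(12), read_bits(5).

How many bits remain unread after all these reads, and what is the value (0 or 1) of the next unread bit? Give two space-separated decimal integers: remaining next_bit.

Read 1: bits[0:9] width=9 -> value=483 (bin 111100011); offset now 9 = byte 1 bit 1; 39 bits remain
Read 2: bits[9:21] width=12 -> value=2714 (bin 101010011010); offset now 21 = byte 2 bit 5; 27 bits remain
Read 3: bits[21:26] width=5 -> value=23 (bin 10111); offset now 26 = byte 3 bit 2; 22 bits remain

Answer: 22 0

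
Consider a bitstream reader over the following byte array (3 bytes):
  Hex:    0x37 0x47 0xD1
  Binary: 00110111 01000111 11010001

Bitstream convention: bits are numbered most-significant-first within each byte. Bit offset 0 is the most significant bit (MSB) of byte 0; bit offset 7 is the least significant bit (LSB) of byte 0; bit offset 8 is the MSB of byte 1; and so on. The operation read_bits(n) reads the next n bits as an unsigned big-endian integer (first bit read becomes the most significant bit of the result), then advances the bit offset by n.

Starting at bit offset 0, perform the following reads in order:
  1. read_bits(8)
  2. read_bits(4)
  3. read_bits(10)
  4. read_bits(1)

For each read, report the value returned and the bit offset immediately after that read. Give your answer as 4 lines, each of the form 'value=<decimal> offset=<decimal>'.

Answer: value=55 offset=8
value=4 offset=12
value=500 offset=22
value=0 offset=23

Derivation:
Read 1: bits[0:8] width=8 -> value=55 (bin 00110111); offset now 8 = byte 1 bit 0; 16 bits remain
Read 2: bits[8:12] width=4 -> value=4 (bin 0100); offset now 12 = byte 1 bit 4; 12 bits remain
Read 3: bits[12:22] width=10 -> value=500 (bin 0111110100); offset now 22 = byte 2 bit 6; 2 bits remain
Read 4: bits[22:23] width=1 -> value=0 (bin 0); offset now 23 = byte 2 bit 7; 1 bits remain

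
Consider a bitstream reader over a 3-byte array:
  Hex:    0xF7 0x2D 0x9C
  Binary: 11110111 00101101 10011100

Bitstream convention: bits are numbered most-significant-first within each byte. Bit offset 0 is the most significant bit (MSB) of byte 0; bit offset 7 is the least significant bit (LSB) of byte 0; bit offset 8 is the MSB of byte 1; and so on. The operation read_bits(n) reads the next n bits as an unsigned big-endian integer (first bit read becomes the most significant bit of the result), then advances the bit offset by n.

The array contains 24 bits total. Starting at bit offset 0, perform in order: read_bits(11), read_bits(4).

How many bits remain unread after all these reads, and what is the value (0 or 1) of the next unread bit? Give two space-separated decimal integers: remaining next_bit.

Answer: 9 1

Derivation:
Read 1: bits[0:11] width=11 -> value=1977 (bin 11110111001); offset now 11 = byte 1 bit 3; 13 bits remain
Read 2: bits[11:15] width=4 -> value=6 (bin 0110); offset now 15 = byte 1 bit 7; 9 bits remain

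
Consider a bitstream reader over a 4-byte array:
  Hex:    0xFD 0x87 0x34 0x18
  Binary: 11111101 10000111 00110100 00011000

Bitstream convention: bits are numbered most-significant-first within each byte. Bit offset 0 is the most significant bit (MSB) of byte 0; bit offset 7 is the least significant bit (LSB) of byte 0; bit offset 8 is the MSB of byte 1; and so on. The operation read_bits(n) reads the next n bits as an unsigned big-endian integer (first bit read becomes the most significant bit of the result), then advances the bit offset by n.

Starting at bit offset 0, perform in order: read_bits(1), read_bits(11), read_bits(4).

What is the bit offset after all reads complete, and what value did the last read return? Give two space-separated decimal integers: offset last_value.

Answer: 16 7

Derivation:
Read 1: bits[0:1] width=1 -> value=1 (bin 1); offset now 1 = byte 0 bit 1; 31 bits remain
Read 2: bits[1:12] width=11 -> value=2008 (bin 11111011000); offset now 12 = byte 1 bit 4; 20 bits remain
Read 3: bits[12:16] width=4 -> value=7 (bin 0111); offset now 16 = byte 2 bit 0; 16 bits remain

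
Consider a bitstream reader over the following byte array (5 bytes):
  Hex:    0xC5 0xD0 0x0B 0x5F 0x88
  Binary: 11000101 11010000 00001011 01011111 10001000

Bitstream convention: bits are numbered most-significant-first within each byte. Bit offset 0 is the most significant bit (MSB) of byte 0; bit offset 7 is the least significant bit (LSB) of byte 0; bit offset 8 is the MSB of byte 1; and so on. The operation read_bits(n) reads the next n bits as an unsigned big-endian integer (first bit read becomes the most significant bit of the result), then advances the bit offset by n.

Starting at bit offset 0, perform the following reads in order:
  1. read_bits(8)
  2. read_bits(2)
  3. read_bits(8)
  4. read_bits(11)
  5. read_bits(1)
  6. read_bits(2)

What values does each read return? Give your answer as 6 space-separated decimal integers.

Answer: 197 3 64 363 1 3

Derivation:
Read 1: bits[0:8] width=8 -> value=197 (bin 11000101); offset now 8 = byte 1 bit 0; 32 bits remain
Read 2: bits[8:10] width=2 -> value=3 (bin 11); offset now 10 = byte 1 bit 2; 30 bits remain
Read 3: bits[10:18] width=8 -> value=64 (bin 01000000); offset now 18 = byte 2 bit 2; 22 bits remain
Read 4: bits[18:29] width=11 -> value=363 (bin 00101101011); offset now 29 = byte 3 bit 5; 11 bits remain
Read 5: bits[29:30] width=1 -> value=1 (bin 1); offset now 30 = byte 3 bit 6; 10 bits remain
Read 6: bits[30:32] width=2 -> value=3 (bin 11); offset now 32 = byte 4 bit 0; 8 bits remain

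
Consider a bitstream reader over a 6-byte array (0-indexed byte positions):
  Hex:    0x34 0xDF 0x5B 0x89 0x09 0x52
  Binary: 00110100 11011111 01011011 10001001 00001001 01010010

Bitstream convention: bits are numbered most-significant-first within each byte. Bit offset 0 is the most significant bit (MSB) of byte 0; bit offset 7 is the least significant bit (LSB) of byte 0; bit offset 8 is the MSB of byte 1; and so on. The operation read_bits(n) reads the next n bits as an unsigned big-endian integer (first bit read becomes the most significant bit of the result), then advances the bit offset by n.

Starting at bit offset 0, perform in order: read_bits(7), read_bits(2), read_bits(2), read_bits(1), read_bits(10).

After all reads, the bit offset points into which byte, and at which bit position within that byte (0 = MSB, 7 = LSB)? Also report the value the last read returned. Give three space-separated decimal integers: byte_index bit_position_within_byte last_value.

Answer: 2 6 982

Derivation:
Read 1: bits[0:7] width=7 -> value=26 (bin 0011010); offset now 7 = byte 0 bit 7; 41 bits remain
Read 2: bits[7:9] width=2 -> value=1 (bin 01); offset now 9 = byte 1 bit 1; 39 bits remain
Read 3: bits[9:11] width=2 -> value=2 (bin 10); offset now 11 = byte 1 bit 3; 37 bits remain
Read 4: bits[11:12] width=1 -> value=1 (bin 1); offset now 12 = byte 1 bit 4; 36 bits remain
Read 5: bits[12:22] width=10 -> value=982 (bin 1111010110); offset now 22 = byte 2 bit 6; 26 bits remain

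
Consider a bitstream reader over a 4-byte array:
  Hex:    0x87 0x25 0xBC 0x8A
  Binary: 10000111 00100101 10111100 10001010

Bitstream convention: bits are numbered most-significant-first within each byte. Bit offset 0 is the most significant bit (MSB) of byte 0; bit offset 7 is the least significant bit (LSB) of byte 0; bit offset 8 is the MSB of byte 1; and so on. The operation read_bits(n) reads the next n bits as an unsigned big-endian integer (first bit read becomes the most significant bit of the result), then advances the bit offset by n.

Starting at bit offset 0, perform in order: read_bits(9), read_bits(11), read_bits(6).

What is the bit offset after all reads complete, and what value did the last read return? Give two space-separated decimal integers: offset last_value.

Read 1: bits[0:9] width=9 -> value=270 (bin 100001110); offset now 9 = byte 1 bit 1; 23 bits remain
Read 2: bits[9:20] width=11 -> value=603 (bin 01001011011); offset now 20 = byte 2 bit 4; 12 bits remain
Read 3: bits[20:26] width=6 -> value=50 (bin 110010); offset now 26 = byte 3 bit 2; 6 bits remain

Answer: 26 50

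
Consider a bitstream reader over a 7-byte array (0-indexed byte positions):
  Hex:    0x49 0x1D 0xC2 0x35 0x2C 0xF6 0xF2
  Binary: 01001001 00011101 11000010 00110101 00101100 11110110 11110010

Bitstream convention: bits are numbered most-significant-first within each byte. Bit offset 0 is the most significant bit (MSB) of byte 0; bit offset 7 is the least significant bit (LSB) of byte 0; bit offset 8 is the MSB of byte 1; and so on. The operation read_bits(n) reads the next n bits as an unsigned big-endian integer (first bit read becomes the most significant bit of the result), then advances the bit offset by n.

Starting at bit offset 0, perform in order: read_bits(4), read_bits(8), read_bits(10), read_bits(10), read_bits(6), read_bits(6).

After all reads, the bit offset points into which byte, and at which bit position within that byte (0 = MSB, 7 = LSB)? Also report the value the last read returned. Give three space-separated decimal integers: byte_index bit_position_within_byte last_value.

Answer: 5 4 15

Derivation:
Read 1: bits[0:4] width=4 -> value=4 (bin 0100); offset now 4 = byte 0 bit 4; 52 bits remain
Read 2: bits[4:12] width=8 -> value=145 (bin 10010001); offset now 12 = byte 1 bit 4; 44 bits remain
Read 3: bits[12:22] width=10 -> value=880 (bin 1101110000); offset now 22 = byte 2 bit 6; 34 bits remain
Read 4: bits[22:32] width=10 -> value=565 (bin 1000110101); offset now 32 = byte 4 bit 0; 24 bits remain
Read 5: bits[32:38] width=6 -> value=11 (bin 001011); offset now 38 = byte 4 bit 6; 18 bits remain
Read 6: bits[38:44] width=6 -> value=15 (bin 001111); offset now 44 = byte 5 bit 4; 12 bits remain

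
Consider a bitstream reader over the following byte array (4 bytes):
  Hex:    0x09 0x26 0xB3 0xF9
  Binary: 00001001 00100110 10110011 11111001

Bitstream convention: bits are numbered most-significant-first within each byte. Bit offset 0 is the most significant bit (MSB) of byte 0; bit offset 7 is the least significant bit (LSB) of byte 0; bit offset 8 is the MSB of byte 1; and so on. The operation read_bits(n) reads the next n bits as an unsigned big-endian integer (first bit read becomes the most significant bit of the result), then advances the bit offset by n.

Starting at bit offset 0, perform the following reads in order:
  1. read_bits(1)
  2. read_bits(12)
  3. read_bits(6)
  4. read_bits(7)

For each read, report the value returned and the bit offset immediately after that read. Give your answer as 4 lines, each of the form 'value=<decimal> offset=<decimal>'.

Answer: value=0 offset=1
value=292 offset=13
value=53 offset=19
value=79 offset=26

Derivation:
Read 1: bits[0:1] width=1 -> value=0 (bin 0); offset now 1 = byte 0 bit 1; 31 bits remain
Read 2: bits[1:13] width=12 -> value=292 (bin 000100100100); offset now 13 = byte 1 bit 5; 19 bits remain
Read 3: bits[13:19] width=6 -> value=53 (bin 110101); offset now 19 = byte 2 bit 3; 13 bits remain
Read 4: bits[19:26] width=7 -> value=79 (bin 1001111); offset now 26 = byte 3 bit 2; 6 bits remain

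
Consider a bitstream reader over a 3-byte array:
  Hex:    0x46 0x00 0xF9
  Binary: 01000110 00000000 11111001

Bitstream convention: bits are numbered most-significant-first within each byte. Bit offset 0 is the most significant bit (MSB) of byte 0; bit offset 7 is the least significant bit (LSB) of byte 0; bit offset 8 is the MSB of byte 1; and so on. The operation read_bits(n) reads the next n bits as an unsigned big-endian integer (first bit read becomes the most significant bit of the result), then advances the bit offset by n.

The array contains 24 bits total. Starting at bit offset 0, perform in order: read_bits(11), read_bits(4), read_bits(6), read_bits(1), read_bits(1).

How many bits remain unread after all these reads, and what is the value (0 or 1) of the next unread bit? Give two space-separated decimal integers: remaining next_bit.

Read 1: bits[0:11] width=11 -> value=560 (bin 01000110000); offset now 11 = byte 1 bit 3; 13 bits remain
Read 2: bits[11:15] width=4 -> value=0 (bin 0000); offset now 15 = byte 1 bit 7; 9 bits remain
Read 3: bits[15:21] width=6 -> value=31 (bin 011111); offset now 21 = byte 2 bit 5; 3 bits remain
Read 4: bits[21:22] width=1 -> value=0 (bin 0); offset now 22 = byte 2 bit 6; 2 bits remain
Read 5: bits[22:23] width=1 -> value=0 (bin 0); offset now 23 = byte 2 bit 7; 1 bits remain

Answer: 1 1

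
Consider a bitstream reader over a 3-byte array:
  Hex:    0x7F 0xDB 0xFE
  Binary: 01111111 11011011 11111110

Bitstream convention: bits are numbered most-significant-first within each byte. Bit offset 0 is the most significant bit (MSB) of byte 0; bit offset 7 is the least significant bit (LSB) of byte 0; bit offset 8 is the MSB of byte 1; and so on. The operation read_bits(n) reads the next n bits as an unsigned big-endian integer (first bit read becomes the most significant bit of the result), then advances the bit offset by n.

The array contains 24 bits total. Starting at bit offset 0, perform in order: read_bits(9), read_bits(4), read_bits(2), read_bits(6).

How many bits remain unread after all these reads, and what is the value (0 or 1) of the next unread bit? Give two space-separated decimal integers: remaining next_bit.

Read 1: bits[0:9] width=9 -> value=255 (bin 011111111); offset now 9 = byte 1 bit 1; 15 bits remain
Read 2: bits[9:13] width=4 -> value=11 (bin 1011); offset now 13 = byte 1 bit 5; 11 bits remain
Read 3: bits[13:15] width=2 -> value=1 (bin 01); offset now 15 = byte 1 bit 7; 9 bits remain
Read 4: bits[15:21] width=6 -> value=63 (bin 111111); offset now 21 = byte 2 bit 5; 3 bits remain

Answer: 3 1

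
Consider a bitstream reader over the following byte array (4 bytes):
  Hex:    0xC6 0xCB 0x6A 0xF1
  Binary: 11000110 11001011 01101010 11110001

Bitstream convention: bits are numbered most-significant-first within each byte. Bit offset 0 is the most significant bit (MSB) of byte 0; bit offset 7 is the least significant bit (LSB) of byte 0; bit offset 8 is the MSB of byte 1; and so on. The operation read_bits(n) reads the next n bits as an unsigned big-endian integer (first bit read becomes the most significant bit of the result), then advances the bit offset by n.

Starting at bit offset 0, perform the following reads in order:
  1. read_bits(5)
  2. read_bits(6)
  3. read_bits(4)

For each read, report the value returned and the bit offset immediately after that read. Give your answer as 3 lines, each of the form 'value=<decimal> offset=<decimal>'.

Answer: value=24 offset=5
value=54 offset=11
value=5 offset=15

Derivation:
Read 1: bits[0:5] width=5 -> value=24 (bin 11000); offset now 5 = byte 0 bit 5; 27 bits remain
Read 2: bits[5:11] width=6 -> value=54 (bin 110110); offset now 11 = byte 1 bit 3; 21 bits remain
Read 3: bits[11:15] width=4 -> value=5 (bin 0101); offset now 15 = byte 1 bit 7; 17 bits remain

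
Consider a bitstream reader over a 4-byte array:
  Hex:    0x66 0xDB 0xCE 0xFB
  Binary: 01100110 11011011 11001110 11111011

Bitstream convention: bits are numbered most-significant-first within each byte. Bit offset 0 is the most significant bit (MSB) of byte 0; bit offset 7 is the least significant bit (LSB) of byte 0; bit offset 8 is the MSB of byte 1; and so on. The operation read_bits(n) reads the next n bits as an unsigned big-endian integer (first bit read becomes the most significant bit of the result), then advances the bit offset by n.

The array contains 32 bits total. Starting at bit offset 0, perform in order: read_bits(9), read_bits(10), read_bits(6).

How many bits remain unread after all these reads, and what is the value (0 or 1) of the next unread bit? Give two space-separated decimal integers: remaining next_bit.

Answer: 7 1

Derivation:
Read 1: bits[0:9] width=9 -> value=205 (bin 011001101); offset now 9 = byte 1 bit 1; 23 bits remain
Read 2: bits[9:19] width=10 -> value=734 (bin 1011011110); offset now 19 = byte 2 bit 3; 13 bits remain
Read 3: bits[19:25] width=6 -> value=29 (bin 011101); offset now 25 = byte 3 bit 1; 7 bits remain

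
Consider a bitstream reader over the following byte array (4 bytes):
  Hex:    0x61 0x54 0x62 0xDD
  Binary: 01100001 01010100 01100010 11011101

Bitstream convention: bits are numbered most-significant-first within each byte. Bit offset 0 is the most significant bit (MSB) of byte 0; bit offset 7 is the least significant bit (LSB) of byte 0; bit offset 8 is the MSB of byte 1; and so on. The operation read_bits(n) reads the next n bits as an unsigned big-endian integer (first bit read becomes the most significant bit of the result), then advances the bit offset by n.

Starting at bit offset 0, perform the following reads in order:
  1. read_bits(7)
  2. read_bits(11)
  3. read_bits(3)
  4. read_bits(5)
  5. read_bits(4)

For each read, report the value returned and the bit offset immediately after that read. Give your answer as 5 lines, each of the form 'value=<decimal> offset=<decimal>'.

Read 1: bits[0:7] width=7 -> value=48 (bin 0110000); offset now 7 = byte 0 bit 7; 25 bits remain
Read 2: bits[7:18] width=11 -> value=1361 (bin 10101010001); offset now 18 = byte 2 bit 2; 14 bits remain
Read 3: bits[18:21] width=3 -> value=4 (bin 100); offset now 21 = byte 2 bit 5; 11 bits remain
Read 4: bits[21:26] width=5 -> value=11 (bin 01011); offset now 26 = byte 3 bit 2; 6 bits remain
Read 5: bits[26:30] width=4 -> value=7 (bin 0111); offset now 30 = byte 3 bit 6; 2 bits remain

Answer: value=48 offset=7
value=1361 offset=18
value=4 offset=21
value=11 offset=26
value=7 offset=30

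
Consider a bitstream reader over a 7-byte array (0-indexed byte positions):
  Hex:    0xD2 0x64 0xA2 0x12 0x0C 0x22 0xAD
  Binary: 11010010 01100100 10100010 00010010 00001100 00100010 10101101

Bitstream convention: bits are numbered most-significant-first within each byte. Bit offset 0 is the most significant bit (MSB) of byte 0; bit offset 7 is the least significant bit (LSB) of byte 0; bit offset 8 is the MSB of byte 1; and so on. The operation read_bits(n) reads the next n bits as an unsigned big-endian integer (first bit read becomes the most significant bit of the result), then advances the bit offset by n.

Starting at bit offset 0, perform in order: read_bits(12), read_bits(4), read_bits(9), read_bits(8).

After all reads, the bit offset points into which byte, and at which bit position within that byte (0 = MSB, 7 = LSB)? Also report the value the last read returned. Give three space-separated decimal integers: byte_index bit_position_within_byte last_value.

Read 1: bits[0:12] width=12 -> value=3366 (bin 110100100110); offset now 12 = byte 1 bit 4; 44 bits remain
Read 2: bits[12:16] width=4 -> value=4 (bin 0100); offset now 16 = byte 2 bit 0; 40 bits remain
Read 3: bits[16:25] width=9 -> value=324 (bin 101000100); offset now 25 = byte 3 bit 1; 31 bits remain
Read 4: bits[25:33] width=8 -> value=36 (bin 00100100); offset now 33 = byte 4 bit 1; 23 bits remain

Answer: 4 1 36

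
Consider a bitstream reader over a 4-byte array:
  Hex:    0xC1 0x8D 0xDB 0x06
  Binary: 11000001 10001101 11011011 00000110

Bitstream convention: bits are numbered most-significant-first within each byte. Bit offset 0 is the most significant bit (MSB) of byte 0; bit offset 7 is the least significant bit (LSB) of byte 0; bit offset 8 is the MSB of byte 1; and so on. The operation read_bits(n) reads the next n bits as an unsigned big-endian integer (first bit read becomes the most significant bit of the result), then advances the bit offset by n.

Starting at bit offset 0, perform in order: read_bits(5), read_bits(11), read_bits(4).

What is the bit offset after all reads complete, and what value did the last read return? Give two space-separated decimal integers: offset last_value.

Answer: 20 13

Derivation:
Read 1: bits[0:5] width=5 -> value=24 (bin 11000); offset now 5 = byte 0 bit 5; 27 bits remain
Read 2: bits[5:16] width=11 -> value=397 (bin 00110001101); offset now 16 = byte 2 bit 0; 16 bits remain
Read 3: bits[16:20] width=4 -> value=13 (bin 1101); offset now 20 = byte 2 bit 4; 12 bits remain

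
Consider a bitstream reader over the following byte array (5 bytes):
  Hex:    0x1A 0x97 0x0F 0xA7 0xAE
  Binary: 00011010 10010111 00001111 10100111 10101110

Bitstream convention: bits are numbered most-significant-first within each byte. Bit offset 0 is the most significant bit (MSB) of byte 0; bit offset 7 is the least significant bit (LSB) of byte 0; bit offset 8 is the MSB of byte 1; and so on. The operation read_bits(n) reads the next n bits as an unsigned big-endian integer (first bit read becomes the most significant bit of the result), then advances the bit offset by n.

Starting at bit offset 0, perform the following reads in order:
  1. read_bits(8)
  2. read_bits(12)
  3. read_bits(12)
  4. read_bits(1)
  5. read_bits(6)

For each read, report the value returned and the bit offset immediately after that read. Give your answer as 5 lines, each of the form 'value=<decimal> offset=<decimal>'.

Read 1: bits[0:8] width=8 -> value=26 (bin 00011010); offset now 8 = byte 1 bit 0; 32 bits remain
Read 2: bits[8:20] width=12 -> value=2416 (bin 100101110000); offset now 20 = byte 2 bit 4; 20 bits remain
Read 3: bits[20:32] width=12 -> value=4007 (bin 111110100111); offset now 32 = byte 4 bit 0; 8 bits remain
Read 4: bits[32:33] width=1 -> value=1 (bin 1); offset now 33 = byte 4 bit 1; 7 bits remain
Read 5: bits[33:39] width=6 -> value=23 (bin 010111); offset now 39 = byte 4 bit 7; 1 bits remain

Answer: value=26 offset=8
value=2416 offset=20
value=4007 offset=32
value=1 offset=33
value=23 offset=39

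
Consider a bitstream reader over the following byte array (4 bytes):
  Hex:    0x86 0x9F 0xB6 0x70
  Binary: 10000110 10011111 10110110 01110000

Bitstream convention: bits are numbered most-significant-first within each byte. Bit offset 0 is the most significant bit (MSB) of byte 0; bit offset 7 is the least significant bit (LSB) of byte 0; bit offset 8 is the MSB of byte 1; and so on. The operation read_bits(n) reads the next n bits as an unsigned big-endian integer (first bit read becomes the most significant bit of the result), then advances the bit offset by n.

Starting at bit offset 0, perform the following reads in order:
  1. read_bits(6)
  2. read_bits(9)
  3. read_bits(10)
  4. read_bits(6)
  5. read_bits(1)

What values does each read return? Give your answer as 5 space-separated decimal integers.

Read 1: bits[0:6] width=6 -> value=33 (bin 100001); offset now 6 = byte 0 bit 6; 26 bits remain
Read 2: bits[6:15] width=9 -> value=335 (bin 101001111); offset now 15 = byte 1 bit 7; 17 bits remain
Read 3: bits[15:25] width=10 -> value=876 (bin 1101101100); offset now 25 = byte 3 bit 1; 7 bits remain
Read 4: bits[25:31] width=6 -> value=56 (bin 111000); offset now 31 = byte 3 bit 7; 1 bits remain
Read 5: bits[31:32] width=1 -> value=0 (bin 0); offset now 32 = byte 4 bit 0; 0 bits remain

Answer: 33 335 876 56 0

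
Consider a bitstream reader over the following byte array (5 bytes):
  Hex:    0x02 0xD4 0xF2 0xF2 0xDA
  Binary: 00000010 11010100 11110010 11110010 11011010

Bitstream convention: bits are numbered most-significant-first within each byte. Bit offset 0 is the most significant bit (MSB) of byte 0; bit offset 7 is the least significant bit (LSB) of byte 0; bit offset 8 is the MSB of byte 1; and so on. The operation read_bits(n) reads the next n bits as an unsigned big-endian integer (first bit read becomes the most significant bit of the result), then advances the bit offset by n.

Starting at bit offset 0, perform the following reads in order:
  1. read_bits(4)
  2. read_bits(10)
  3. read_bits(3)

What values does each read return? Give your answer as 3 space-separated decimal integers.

Answer: 0 181 1

Derivation:
Read 1: bits[0:4] width=4 -> value=0 (bin 0000); offset now 4 = byte 0 bit 4; 36 bits remain
Read 2: bits[4:14] width=10 -> value=181 (bin 0010110101); offset now 14 = byte 1 bit 6; 26 bits remain
Read 3: bits[14:17] width=3 -> value=1 (bin 001); offset now 17 = byte 2 bit 1; 23 bits remain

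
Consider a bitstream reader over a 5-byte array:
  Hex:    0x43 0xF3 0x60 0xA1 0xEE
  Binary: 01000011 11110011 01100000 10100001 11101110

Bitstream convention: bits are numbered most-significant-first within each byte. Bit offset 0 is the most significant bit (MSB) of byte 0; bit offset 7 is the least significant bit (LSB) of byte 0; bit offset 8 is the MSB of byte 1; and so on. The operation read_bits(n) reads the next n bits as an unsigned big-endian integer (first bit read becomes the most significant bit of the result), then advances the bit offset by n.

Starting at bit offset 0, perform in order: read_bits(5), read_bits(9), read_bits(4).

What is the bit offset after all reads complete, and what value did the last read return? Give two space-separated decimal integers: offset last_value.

Answer: 18 13

Derivation:
Read 1: bits[0:5] width=5 -> value=8 (bin 01000); offset now 5 = byte 0 bit 5; 35 bits remain
Read 2: bits[5:14] width=9 -> value=252 (bin 011111100); offset now 14 = byte 1 bit 6; 26 bits remain
Read 3: bits[14:18] width=4 -> value=13 (bin 1101); offset now 18 = byte 2 bit 2; 22 bits remain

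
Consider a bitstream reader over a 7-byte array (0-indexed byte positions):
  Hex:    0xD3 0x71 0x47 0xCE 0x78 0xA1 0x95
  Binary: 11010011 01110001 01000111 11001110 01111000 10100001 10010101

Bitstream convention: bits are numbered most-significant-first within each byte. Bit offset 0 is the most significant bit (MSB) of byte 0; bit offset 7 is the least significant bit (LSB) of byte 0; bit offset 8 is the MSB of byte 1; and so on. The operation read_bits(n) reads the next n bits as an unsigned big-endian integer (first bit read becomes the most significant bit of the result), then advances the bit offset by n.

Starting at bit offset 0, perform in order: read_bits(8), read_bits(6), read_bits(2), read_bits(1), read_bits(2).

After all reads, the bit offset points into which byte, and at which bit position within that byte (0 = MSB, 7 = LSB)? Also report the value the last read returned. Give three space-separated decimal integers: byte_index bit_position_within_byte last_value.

Answer: 2 3 2

Derivation:
Read 1: bits[0:8] width=8 -> value=211 (bin 11010011); offset now 8 = byte 1 bit 0; 48 bits remain
Read 2: bits[8:14] width=6 -> value=28 (bin 011100); offset now 14 = byte 1 bit 6; 42 bits remain
Read 3: bits[14:16] width=2 -> value=1 (bin 01); offset now 16 = byte 2 bit 0; 40 bits remain
Read 4: bits[16:17] width=1 -> value=0 (bin 0); offset now 17 = byte 2 bit 1; 39 bits remain
Read 5: bits[17:19] width=2 -> value=2 (bin 10); offset now 19 = byte 2 bit 3; 37 bits remain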